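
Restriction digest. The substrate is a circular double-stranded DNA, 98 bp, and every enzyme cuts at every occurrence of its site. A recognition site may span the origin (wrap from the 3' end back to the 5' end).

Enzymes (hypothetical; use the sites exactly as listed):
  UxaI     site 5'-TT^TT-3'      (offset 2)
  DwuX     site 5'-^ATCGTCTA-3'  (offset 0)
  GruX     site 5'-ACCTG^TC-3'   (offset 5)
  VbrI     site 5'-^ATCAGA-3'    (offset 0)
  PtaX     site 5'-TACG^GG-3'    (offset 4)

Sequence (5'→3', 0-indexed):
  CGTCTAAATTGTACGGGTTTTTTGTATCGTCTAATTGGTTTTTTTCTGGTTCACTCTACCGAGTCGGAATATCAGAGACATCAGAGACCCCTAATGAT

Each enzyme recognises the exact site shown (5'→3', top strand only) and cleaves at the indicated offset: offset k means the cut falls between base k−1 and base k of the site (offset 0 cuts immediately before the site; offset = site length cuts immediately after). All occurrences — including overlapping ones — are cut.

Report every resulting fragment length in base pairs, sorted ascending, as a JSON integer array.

[1,1,1,1,1,4,4,9,15,17,17,27]

Site scan:
  UxaI TTTT/2: at [17, 18, 19, 38, 39, 40, 41] ⇒ [19, 20, 21, 40, 41, 42, 43]
  DwuX ATCGTCTA/0: at [25, 96] ⇒ [25, 96]
  GruX (ACCTGTC, off=5): no sites
  VbrI ATCAGA/0: at [70, 79] ⇒ [70, 79]
  PtaX TACGGG/4: at [11] ⇒ [15]

All cut coordinates (distinct, sorted): [15, 19, 20, 21, 25, 40, 41, 42, 43, 70, 79, 96]

Fragments:
  15→19: 4 bp
  19→20: 1 bp
  20→21: 1 bp
  21→25: 4 bp
  25→40: 15 bp
  40→41: 1 bp
  41→42: 1 bp
  42→43: 1 bp
  43→70: 27 bp
  70→79: 9 bp
  79→96: 17 bp
  96→15 (wrap): 98-96+15 = 17 bp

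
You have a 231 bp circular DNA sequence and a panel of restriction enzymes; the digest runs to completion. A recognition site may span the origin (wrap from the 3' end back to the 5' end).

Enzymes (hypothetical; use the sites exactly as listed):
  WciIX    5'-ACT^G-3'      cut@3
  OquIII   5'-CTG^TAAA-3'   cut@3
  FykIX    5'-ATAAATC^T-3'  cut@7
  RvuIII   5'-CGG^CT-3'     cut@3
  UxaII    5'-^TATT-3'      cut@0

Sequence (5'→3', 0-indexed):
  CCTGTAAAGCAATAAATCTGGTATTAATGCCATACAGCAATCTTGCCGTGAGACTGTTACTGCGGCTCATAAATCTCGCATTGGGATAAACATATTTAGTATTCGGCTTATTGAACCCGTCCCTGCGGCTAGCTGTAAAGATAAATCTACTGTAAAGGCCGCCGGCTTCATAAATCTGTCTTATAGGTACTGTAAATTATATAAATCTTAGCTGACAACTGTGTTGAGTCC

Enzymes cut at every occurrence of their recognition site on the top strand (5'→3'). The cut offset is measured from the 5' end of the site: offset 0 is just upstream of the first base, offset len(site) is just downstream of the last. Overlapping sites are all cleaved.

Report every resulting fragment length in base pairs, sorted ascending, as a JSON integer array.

[1,1,2,3,4,4,6,7,7,7,10,11,12,13,13,14,15,15,15,17,20,34]

Site scan:
  WciIX (ACTG, off=3): starts [52, 58, 148, 188, 217] → cuts [55, 61, 151, 191, 220]
  OquIII (CTGTAAA, off=3): starts [1, 132, 149, 189] → cuts [4, 135, 152, 192]
  FykIX (ATAAATCT, off=7): starts [11, 68, 140, 169, 200] → cuts [18, 75, 147, 176, 207]
  RvuIII (CGGCT, off=3): starts [62, 103, 125, 162] → cuts [65, 106, 128, 165]
  UxaII (TATT, off=0): starts [21, 92, 99, 108] → cuts [21, 92, 99, 108]

Pooled cuts: [4, 18, 21, 55, 61, 65, 75, 92, 99, 106, 108, 128, 135, 147, 151, 152, 165, 176, 191, 192, 207, 220]

Fragment lengths:
  4→18: 14 bp
  18→21: 3 bp
  21→55: 34 bp
  55→61: 6 bp
  61→65: 4 bp
  65→75: 10 bp
  75→92: 17 bp
  92→99: 7 bp
  99→106: 7 bp
  106→108: 2 bp
  108→128: 20 bp
  128→135: 7 bp
  135→147: 12 bp
  147→151: 4 bp
  151→152: 1 bp
  152→165: 13 bp
  165→176: 11 bp
  176→191: 15 bp
  191→192: 1 bp
  192→207: 15 bp
  207→220: 13 bp
  220→4 (wrap): 231-220+4 = 15 bp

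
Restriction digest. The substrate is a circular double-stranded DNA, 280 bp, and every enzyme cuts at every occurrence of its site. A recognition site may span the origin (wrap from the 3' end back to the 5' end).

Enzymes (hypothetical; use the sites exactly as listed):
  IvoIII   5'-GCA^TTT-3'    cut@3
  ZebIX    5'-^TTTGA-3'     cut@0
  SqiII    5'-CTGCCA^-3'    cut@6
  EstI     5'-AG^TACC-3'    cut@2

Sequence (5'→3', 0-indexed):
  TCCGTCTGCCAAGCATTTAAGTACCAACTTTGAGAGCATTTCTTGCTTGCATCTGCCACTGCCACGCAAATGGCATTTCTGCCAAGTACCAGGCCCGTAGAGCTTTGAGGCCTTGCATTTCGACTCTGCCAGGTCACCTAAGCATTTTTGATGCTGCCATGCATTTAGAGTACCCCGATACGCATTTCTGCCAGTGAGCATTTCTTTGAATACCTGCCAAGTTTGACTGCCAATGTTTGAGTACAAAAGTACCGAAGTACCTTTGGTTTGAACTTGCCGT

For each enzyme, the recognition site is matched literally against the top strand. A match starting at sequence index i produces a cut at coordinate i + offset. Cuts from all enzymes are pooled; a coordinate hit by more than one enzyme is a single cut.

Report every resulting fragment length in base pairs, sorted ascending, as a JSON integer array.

Per-enzyme occurrences:
  IvoIII GCATTT/3: at [12, 35, 72, 114, 141, 160, 181, 197] ⇒ [15, 38, 75, 117, 144, 163, 184, 200]
  ZebIX TTTGA/0: at [28, 103, 146, 204, 221, 235, 266] ⇒ [28, 103, 146, 204, 221, 235, 266]
  SqiII CTGCCA/6: at [5, 52, 58, 78, 125, 153, 187, 213, 226] ⇒ [11, 58, 64, 84, 131, 159, 193, 219, 232]
  EstI AGTACC/2: at [19, 84, 168, 247, 255] ⇒ [21, 86, 170, 249, 257]

Pooled cuts: [11, 15, 21, 28, 38, 58, 64, 75, 84, 86, 103, 117, 131, 144, 146, 159, 163, 170, 184, 193, 200, 204, 219, 221, 232, 235, 249, 257, 266]

Fragment lengths:
  11→15: 4 bp
  15→21: 6 bp
  21→28: 7 bp
  28→38: 10 bp
  38→58: 20 bp
  58→64: 6 bp
  64→75: 11 bp
  75→84: 9 bp
  84→86: 2 bp
  86→103: 17 bp
  103→117: 14 bp
  117→131: 14 bp
  131→144: 13 bp
  144→146: 2 bp
  146→159: 13 bp
  159→163: 4 bp
  163→170: 7 bp
  170→184: 14 bp
  184→193: 9 bp
  193→200: 7 bp
  200→204: 4 bp
  204→219: 15 bp
  219→221: 2 bp
  221→232: 11 bp
  232→235: 3 bp
  235→249: 14 bp
  249→257: 8 bp
  257→266: 9 bp
  266→11 (wrap): 280-266+11 = 25 bp

[2,2,2,3,4,4,4,6,6,7,7,7,8,9,9,9,10,11,11,13,13,14,14,14,14,15,17,20,25]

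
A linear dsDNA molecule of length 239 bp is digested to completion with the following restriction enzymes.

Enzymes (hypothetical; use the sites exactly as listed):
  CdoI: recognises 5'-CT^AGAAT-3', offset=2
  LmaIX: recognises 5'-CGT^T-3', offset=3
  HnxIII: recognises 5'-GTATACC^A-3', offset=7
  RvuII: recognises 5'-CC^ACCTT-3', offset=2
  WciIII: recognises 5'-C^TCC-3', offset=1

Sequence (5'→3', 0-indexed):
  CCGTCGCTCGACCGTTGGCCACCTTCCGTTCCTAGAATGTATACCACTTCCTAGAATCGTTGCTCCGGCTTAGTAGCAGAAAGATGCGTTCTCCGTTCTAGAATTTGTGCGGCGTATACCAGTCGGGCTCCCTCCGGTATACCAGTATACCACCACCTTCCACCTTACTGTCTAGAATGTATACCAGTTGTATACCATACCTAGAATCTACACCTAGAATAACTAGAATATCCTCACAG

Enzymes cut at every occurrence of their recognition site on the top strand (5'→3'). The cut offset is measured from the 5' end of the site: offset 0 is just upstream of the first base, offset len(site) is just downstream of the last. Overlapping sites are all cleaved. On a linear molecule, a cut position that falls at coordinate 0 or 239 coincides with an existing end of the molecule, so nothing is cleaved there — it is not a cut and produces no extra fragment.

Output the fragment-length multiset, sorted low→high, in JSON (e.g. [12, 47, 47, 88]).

[2,3,3,3,4,4,5,5,6,7,7,8,8,8,9,9,11,11,12,12,12,13,15,15,21,26]

Site scan:
  CdoI (CTAGAAT, off=2): starts [31, 50, 97, 171, 200, 213, 222] → cuts [33, 52, 99, 173, 202, 215, 224]
  LmaIX (CGTT, off=3): starts [12, 26, 57, 86, 93] → cuts [15, 29, 60, 89, 96]
  HnxIII (GTATACCA, off=7): starts [38, 113, 136, 144, 178, 189] → cuts [45, 120, 143, 151, 185, 196]
  RvuII (CCACCTT, off=2): starts [18, 152, 159] → cuts [20, 154, 161]
  WciIII (CTCC, off=1): starts [62, 90, 127, 131] → cuts [63, 91, 128, 132]

All cut coordinates (distinct, sorted): [15, 20, 29, 33, 45, 52, 60, 63, 89, 91, 96, 99, 120, 128, 132, 143, 151, 154, 161, 173, 185, 196, 202, 215, 224]

Fragments:
  [0,15): 15 bp
  [15,20): 5 bp
  [20,29): 9 bp
  [29,33): 4 bp
  [33,45): 12 bp
  [45,52): 7 bp
  [52,60): 8 bp
  [60,63): 3 bp
  [63,89): 26 bp
  [89,91): 2 bp
  [91,96): 5 bp
  [96,99): 3 bp
  [99,120): 21 bp
  [120,128): 8 bp
  [128,132): 4 bp
  [132,143): 11 bp
  [143,151): 8 bp
  [151,154): 3 bp
  [154,161): 7 bp
  [161,173): 12 bp
  [173,185): 12 bp
  [185,196): 11 bp
  [196,202): 6 bp
  [202,215): 13 bp
  [215,224): 9 bp
  [224,239): 15 bp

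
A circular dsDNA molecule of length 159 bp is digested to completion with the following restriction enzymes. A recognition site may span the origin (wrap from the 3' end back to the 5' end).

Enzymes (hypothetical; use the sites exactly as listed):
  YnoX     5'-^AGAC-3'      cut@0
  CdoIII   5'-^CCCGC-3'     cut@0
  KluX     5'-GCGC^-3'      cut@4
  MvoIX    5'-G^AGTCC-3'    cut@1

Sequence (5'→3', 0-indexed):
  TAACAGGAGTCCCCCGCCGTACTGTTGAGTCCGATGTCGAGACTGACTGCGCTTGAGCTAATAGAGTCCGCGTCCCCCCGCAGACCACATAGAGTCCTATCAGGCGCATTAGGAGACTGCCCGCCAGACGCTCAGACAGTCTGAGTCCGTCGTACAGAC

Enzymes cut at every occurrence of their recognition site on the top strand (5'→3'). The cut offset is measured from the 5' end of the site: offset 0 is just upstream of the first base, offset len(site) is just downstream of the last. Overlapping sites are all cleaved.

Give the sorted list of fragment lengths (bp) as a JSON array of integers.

Site scan:
  YnoX AGAC/0: at [39, 81, 113, 125, 133, 155] ⇒ [39, 81, 113, 125, 133, 155]
  CdoIII CCCGC/0: at [12, 76, 119] ⇒ [12, 76, 119]
  KluX GCGC/4: at [48, 103] ⇒ [52, 107]
  MvoIX GAGTCC/1: at [6, 26, 63, 91, 142] ⇒ [7, 27, 64, 92, 143]

Pooled cuts: [7, 12, 27, 39, 52, 64, 76, 81, 92, 107, 113, 119, 125, 133, 143, 155]

Fragment lengths:
  7→12: 5 bp
  12→27: 15 bp
  27→39: 12 bp
  39→52: 13 bp
  52→64: 12 bp
  64→76: 12 bp
  76→81: 5 bp
  81→92: 11 bp
  92→107: 15 bp
  107→113: 6 bp
  113→119: 6 bp
  119→125: 6 bp
  125→133: 8 bp
  133→143: 10 bp
  143→155: 12 bp
  155→7 (wrap): 159-155+7 = 11 bp

[5,5,6,6,6,8,10,11,11,12,12,12,12,13,15,15]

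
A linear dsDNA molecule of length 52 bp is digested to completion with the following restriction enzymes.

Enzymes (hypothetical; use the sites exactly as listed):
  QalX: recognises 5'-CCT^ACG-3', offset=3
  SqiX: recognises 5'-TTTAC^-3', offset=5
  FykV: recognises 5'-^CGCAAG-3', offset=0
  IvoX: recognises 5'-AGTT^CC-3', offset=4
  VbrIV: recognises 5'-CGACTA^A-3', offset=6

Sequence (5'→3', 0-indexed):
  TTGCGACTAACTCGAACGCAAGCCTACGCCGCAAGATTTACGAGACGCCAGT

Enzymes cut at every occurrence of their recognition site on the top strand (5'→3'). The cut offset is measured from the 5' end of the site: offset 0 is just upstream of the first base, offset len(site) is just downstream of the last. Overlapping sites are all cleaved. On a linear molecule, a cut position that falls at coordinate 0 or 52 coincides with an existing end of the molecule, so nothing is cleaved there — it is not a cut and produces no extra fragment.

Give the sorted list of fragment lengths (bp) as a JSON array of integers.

Site scan:
  QalX (CCTACG, off=3): starts [22] → cuts [25]
  SqiX (TTTAC, off=5): starts [36] → cuts [41]
  FykV (CGCAAG, off=0): starts [16, 29] → cuts [16, 29]
  IvoX (AGTTCC, off=4): no sites
  VbrIV (CGACTAA, off=6): starts [3] → cuts [9]

Pooled cuts: [9, 16, 25, 29, 41]

Fragment lengths:
  [0,9): 9 bp
  [9,16): 7 bp
  [16,25): 9 bp
  [25,29): 4 bp
  [29,41): 12 bp
  [41,52): 11 bp

[4,7,9,9,11,12]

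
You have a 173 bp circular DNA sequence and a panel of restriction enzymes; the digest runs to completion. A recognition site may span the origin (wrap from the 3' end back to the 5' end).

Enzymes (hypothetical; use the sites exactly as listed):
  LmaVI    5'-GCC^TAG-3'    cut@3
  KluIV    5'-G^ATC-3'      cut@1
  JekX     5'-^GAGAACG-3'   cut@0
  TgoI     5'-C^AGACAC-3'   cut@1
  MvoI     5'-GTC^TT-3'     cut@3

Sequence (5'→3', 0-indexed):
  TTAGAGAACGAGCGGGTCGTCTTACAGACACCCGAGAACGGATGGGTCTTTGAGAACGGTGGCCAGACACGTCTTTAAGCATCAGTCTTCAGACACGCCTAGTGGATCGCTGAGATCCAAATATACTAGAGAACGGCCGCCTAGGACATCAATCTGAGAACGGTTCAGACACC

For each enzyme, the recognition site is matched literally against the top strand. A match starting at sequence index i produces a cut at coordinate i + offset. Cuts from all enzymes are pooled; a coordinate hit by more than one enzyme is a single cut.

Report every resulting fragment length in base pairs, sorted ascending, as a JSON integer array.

Per-enzyme occurrences:
  LmaVI GCCTAG/3: at [96, 138] ⇒ [99, 141]
  KluIV GATC/1: at [104, 113] ⇒ [105, 114]
  JekX GAGAACG/0: at [3, 33, 51, 128, 155] ⇒ [3, 33, 51, 128, 155]
  TgoI CAGACAC/1: at [24, 63, 89, 165] ⇒ [25, 64, 90, 166]
  MvoI GTCTT/3: at [18, 45, 70, 84] ⇒ [21, 48, 73, 87]

Pooled cuts: [3, 21, 25, 33, 48, 51, 64, 73, 87, 90, 99, 105, 114, 128, 141, 155, 166]

Fragment lengths:
  3→21: 18 bp
  21→25: 4 bp
  25→33: 8 bp
  33→48: 15 bp
  48→51: 3 bp
  51→64: 13 bp
  64→73: 9 bp
  73→87: 14 bp
  87→90: 3 bp
  90→99: 9 bp
  99→105: 6 bp
  105→114: 9 bp
  114→128: 14 bp
  128→141: 13 bp
  141→155: 14 bp
  155→166: 11 bp
  166→3 (wrap): 173-166+3 = 10 bp

[3,3,4,6,8,9,9,9,10,11,13,13,14,14,14,15,18]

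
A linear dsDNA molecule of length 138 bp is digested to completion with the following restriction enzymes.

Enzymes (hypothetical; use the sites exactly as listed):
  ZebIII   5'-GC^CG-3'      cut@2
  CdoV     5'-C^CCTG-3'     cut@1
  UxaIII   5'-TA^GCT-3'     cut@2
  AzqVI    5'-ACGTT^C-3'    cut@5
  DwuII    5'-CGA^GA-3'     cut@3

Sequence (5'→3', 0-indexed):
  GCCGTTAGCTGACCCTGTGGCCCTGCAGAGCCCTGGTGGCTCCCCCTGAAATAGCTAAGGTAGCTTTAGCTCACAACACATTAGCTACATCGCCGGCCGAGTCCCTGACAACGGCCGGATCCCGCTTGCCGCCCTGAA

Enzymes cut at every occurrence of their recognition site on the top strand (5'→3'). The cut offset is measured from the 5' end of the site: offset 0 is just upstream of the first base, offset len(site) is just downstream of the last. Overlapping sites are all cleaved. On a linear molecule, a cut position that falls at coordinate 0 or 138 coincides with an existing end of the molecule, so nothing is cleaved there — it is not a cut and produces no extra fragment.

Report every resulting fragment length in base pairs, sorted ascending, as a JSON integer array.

[2,3,4,5,6,6,6,6,8,9,9,10,10,12,13,14,15]

Per-enzyme occurrences:
  ZebIII (GCCG, off=2): starts [0, 91, 95, 113, 127] → cuts [2, 93, 97, 115, 129]
  CdoV (CCCTG, off=1): starts [12, 20, 30, 43, 102, 131] → cuts [13, 21, 31, 44, 103, 132]
  UxaIII (TAGCT, off=2): starts [5, 51, 60, 66, 81] → cuts [7, 53, 62, 68, 83]
  AzqVI (ACGTTC, off=5): no sites
  DwuII (CGAGA, off=3): no sites

All cut coordinates (distinct, sorted): [2, 7, 13, 21, 31, 44, 53, 62, 68, 83, 93, 97, 103, 115, 129, 132]

Fragment lengths:
  [0,2): 2 bp
  [2,7): 5 bp
  [7,13): 6 bp
  [13,21): 8 bp
  [21,31): 10 bp
  [31,44): 13 bp
  [44,53): 9 bp
  [53,62): 9 bp
  [62,68): 6 bp
  [68,83): 15 bp
  [83,93): 10 bp
  [93,97): 4 bp
  [97,103): 6 bp
  [103,115): 12 bp
  [115,129): 14 bp
  [129,132): 3 bp
  [132,138): 6 bp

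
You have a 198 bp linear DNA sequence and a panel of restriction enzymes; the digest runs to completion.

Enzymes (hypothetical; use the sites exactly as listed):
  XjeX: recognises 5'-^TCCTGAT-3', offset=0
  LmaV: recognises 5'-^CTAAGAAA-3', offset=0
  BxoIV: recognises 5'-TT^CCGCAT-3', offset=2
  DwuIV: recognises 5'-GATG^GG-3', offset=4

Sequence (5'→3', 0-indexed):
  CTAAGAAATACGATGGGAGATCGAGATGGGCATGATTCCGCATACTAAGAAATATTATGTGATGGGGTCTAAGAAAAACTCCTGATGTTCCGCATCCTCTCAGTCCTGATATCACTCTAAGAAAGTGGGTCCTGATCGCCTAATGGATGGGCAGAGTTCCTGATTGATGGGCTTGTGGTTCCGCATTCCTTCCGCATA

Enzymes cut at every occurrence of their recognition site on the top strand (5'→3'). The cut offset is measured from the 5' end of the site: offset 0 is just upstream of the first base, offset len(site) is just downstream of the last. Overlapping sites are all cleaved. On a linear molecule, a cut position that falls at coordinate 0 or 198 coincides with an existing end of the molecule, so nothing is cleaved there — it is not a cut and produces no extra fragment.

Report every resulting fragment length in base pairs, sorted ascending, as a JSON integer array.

Per-enzyme occurrences:
  XjeX TCCTGAT/0: at [79, 103, 129, 157] ⇒ [79, 103, 129, 157]
  LmaV CTAAGAAA/0: at [0, 44, 68, 116] ⇒ [44, 68, 116] (position 0 is a terminus of the linear molecule — no cut)
  BxoIV TTCCGCAT/2: at [35, 87, 178, 189] ⇒ [37, 89, 180, 191]
  DwuIV GATGGG/4: at [11, 24, 60, 145, 165] ⇒ [15, 28, 64, 149, 169]

Pooled cuts: [15, 28, 37, 44, 64, 68, 79, 89, 103, 116, 129, 149, 157, 169, 180, 191]

Fragments:
  [0,15): 15 bp
  [15,28): 13 bp
  [28,37): 9 bp
  [37,44): 7 bp
  [44,64): 20 bp
  [64,68): 4 bp
  [68,79): 11 bp
  [79,89): 10 bp
  [89,103): 14 bp
  [103,116): 13 bp
  [116,129): 13 bp
  [129,149): 20 bp
  [149,157): 8 bp
  [157,169): 12 bp
  [169,180): 11 bp
  [180,191): 11 bp
  [191,198): 7 bp

[4,7,7,8,9,10,11,11,11,12,13,13,13,14,15,20,20]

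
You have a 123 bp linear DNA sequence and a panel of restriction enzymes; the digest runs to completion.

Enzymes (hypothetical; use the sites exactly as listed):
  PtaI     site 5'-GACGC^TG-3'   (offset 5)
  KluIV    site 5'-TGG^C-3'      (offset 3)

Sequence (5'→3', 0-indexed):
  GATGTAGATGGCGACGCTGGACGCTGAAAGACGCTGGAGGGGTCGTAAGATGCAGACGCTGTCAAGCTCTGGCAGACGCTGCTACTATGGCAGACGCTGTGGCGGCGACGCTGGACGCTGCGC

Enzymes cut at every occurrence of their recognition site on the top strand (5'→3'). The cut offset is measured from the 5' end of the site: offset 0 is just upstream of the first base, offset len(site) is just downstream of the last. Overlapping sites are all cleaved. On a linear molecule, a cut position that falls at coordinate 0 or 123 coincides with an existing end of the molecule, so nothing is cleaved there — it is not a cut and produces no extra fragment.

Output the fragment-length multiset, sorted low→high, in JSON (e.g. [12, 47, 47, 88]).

[5,5,6,7,7,7,7,9,10,11,11,13,25]

Site scan:
  PtaI GACGCTG/5: at [12, 19, 29, 54, 74, 92, 106, 113] ⇒ [17, 24, 34, 59, 79, 97, 111, 118]
  KluIV TGGC/3: at [8, 69, 87, 99] ⇒ [11, 72, 90, 102]

All cut coordinates (distinct, sorted): [11, 17, 24, 34, 59, 72, 79, 90, 97, 102, 111, 118]

Fragment lengths:
  [0,11): 11 bp
  [11,17): 6 bp
  [17,24): 7 bp
  [24,34): 10 bp
  [34,59): 25 bp
  [59,72): 13 bp
  [72,79): 7 bp
  [79,90): 11 bp
  [90,97): 7 bp
  [97,102): 5 bp
  [102,111): 9 bp
  [111,118): 7 bp
  [118,123): 5 bp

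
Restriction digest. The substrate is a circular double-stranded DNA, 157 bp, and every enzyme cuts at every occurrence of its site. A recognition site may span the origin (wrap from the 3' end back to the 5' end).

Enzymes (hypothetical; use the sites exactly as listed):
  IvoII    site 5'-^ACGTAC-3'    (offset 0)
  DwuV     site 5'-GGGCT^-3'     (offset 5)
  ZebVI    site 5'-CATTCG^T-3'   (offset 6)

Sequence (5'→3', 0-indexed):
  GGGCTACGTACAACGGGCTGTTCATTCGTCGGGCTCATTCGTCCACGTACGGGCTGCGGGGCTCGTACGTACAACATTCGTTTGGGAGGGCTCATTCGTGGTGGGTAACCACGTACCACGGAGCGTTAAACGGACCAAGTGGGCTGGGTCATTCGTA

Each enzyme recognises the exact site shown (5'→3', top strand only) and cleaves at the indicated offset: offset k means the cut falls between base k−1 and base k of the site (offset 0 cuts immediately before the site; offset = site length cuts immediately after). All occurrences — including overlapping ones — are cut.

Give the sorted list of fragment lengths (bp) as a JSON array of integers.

[3,3,6,6,7,7,8,9,10,11,12,12,14,14,35]

Per-enzyme occurrences:
  IvoII (ACGTAC, off=0): starts [5, 44, 66, 110] → cuts [5, 44, 66, 110]
  DwuV (GGGCT, off=5): starts [0, 14, 30, 50, 58, 87, 140] → cuts [5, 19, 35, 55, 63, 92, 145]
  ZebVI (CATTCGT, off=6): starts [22, 35, 74, 92, 149] → cuts [28, 41, 80, 98, 155]

Pooled cuts: [5, 19, 28, 35, 41, 44, 55, 63, 66, 80, 92, 98, 110, 145, 155]

Fragments:
  5→19: 14 bp
  19→28: 9 bp
  28→35: 7 bp
  35→41: 6 bp
  41→44: 3 bp
  44→55: 11 bp
  55→63: 8 bp
  63→66: 3 bp
  66→80: 14 bp
  80→92: 12 bp
  92→98: 6 bp
  98→110: 12 bp
  110→145: 35 bp
  145→155: 10 bp
  155→5 (wrap): 157-155+5 = 7 bp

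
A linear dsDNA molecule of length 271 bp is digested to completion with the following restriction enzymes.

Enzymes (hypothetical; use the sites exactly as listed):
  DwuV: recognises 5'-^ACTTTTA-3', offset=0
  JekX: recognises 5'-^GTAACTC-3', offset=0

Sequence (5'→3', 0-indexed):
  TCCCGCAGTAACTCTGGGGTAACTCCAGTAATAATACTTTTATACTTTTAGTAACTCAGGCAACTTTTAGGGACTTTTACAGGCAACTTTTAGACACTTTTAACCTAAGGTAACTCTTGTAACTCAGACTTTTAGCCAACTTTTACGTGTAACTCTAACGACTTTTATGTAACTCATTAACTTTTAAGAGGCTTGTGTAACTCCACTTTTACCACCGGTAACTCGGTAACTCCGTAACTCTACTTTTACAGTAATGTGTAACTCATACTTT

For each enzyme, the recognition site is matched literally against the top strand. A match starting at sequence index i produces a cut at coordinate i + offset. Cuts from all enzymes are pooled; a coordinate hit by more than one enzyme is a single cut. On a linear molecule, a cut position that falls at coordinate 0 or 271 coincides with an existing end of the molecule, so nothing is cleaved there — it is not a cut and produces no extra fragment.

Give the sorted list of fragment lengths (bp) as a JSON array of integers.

Site scan:
  DwuV ACTTTTA/0: at [35, 43, 62, 72, 85, 95, 127, 138, 160, 179, 204, 241] ⇒ [35, 43, 62, 72, 85, 95, 127, 138, 160, 179, 204, 241]
  JekX GTAACTC/0: at [7, 18, 50, 109, 118, 148, 168, 196, 217, 225, 233, 257] ⇒ [7, 18, 50, 109, 118, 148, 168, 196, 217, 225, 233, 257]

Pooled cuts: [7, 18, 35, 43, 50, 62, 72, 85, 95, 109, 118, 127, 138, 148, 160, 168, 179, 196, 204, 217, 225, 233, 241, 257]

Fragment lengths:
  [0,7): 7 bp
  [7,18): 11 bp
  [18,35): 17 bp
  [35,43): 8 bp
  [43,50): 7 bp
  [50,62): 12 bp
  [62,72): 10 bp
  [72,85): 13 bp
  [85,95): 10 bp
  [95,109): 14 bp
  [109,118): 9 bp
  [118,127): 9 bp
  [127,138): 11 bp
  [138,148): 10 bp
  [148,160): 12 bp
  [160,168): 8 bp
  [168,179): 11 bp
  [179,196): 17 bp
  [196,204): 8 bp
  [204,217): 13 bp
  [217,225): 8 bp
  [225,233): 8 bp
  [233,241): 8 bp
  [241,257): 16 bp
  [257,271): 14 bp

[7,7,8,8,8,8,8,8,9,9,10,10,10,11,11,11,12,12,13,13,14,14,16,17,17]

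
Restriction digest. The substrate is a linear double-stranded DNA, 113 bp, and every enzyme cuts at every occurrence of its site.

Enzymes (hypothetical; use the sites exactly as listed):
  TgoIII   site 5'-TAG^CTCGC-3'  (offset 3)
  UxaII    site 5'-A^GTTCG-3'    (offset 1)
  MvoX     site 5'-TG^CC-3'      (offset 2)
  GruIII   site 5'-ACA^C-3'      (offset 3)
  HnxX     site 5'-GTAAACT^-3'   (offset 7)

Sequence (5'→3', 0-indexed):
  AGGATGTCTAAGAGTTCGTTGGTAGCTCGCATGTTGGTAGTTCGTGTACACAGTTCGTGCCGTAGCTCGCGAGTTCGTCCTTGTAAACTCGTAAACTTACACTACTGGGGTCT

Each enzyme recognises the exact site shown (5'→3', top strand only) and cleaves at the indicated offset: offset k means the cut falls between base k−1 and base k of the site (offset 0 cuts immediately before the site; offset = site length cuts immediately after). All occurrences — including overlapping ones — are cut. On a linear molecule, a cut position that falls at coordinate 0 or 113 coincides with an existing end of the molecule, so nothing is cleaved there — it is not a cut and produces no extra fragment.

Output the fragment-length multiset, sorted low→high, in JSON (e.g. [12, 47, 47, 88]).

[2,4,6,7,7,8,11,12,12,13,14,17]

Site scan:
  TgoIII TAGCTCGC/3: at [22, 62] ⇒ [25, 65]
  UxaII AGTTCG/1: at [12, 38, 51, 71] ⇒ [13, 39, 52, 72]
  MvoX TGCC/2: at [57] ⇒ [59]
  GruIII ACAC/3: at [47, 98] ⇒ [50, 101]
  HnxX GTAAACT/7: at [82, 90] ⇒ [89, 97]

All cut coordinates (distinct, sorted): [13, 25, 39, 50, 52, 59, 65, 72, 89, 97, 101]

Fragment lengths:
  [0,13): 13 bp
  [13,25): 12 bp
  [25,39): 14 bp
  [39,50): 11 bp
  [50,52): 2 bp
  [52,59): 7 bp
  [59,65): 6 bp
  [65,72): 7 bp
  [72,89): 17 bp
  [89,97): 8 bp
  [97,101): 4 bp
  [101,113): 12 bp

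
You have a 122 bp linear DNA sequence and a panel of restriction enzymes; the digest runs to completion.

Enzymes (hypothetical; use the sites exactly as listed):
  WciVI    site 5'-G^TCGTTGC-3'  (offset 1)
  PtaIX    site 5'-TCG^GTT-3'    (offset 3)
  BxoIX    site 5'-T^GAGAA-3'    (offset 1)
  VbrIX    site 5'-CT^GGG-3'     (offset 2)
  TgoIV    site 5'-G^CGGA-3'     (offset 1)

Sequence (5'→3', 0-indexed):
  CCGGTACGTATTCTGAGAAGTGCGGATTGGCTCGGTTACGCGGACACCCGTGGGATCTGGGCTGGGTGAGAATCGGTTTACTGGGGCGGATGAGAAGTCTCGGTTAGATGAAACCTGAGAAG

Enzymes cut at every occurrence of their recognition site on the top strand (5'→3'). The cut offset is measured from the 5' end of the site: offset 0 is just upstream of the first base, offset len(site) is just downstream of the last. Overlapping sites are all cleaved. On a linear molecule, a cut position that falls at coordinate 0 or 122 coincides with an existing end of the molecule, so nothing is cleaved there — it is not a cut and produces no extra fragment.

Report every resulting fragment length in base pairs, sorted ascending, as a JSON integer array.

Scan for sites:
  WciVI (GTCGTTGC, off=1): no sites
  PtaIX TCGGTT/3: at [31, 72, 99] ⇒ [34, 75, 102]
  BxoIX TGAGAA/1: at [13, 66, 90, 115] ⇒ [14, 67, 91, 116]
  VbrIX CTGGG/2: at [56, 61, 80] ⇒ [58, 63, 82]
  TgoIV GCGGA/1: at [21, 39, 85] ⇒ [22, 40, 86]

Pooled cuts: [14, 22, 34, 40, 58, 63, 67, 75, 82, 86, 91, 102, 116]

Fragment lengths:
  [0,14): 14 bp
  [14,22): 8 bp
  [22,34): 12 bp
  [34,40): 6 bp
  [40,58): 18 bp
  [58,63): 5 bp
  [63,67): 4 bp
  [67,75): 8 bp
  [75,82): 7 bp
  [82,86): 4 bp
  [86,91): 5 bp
  [91,102): 11 bp
  [102,116): 14 bp
  [116,122): 6 bp

[4,4,5,5,6,6,7,8,8,11,12,14,14,18]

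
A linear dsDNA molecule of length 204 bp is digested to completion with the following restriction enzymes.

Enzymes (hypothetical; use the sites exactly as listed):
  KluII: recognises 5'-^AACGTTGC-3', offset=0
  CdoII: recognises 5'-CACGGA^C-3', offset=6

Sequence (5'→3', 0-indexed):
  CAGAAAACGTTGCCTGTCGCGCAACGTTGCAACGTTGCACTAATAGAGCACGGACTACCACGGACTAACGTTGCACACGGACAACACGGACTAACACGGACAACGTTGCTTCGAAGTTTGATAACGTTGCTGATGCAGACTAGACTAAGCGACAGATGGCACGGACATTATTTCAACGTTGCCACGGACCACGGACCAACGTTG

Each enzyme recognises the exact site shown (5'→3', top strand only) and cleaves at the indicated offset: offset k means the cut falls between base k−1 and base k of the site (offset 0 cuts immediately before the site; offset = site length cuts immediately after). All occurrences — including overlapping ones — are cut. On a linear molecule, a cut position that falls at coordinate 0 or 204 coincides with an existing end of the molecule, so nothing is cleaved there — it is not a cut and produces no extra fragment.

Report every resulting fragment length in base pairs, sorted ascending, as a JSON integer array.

[1,2,5,7,8,9,9,9,10,10,14,15,17,21,24,43]

Site scan:
  KluII AACGTTGC/0: at [5, 22, 30, 66, 101, 122, 174] ⇒ [5, 22, 30, 66, 101, 122, 174]
  CdoII CACGGAC/6: at [48, 58, 75, 84, 94, 159, 182, 189] ⇒ [54, 64, 81, 90, 100, 165, 188, 195]

All cut coordinates (distinct, sorted): [5, 22, 30, 54, 64, 66, 81, 90, 100, 101, 122, 165, 174, 188, 195]

Fragment lengths:
  [0,5): 5 bp
  [5,22): 17 bp
  [22,30): 8 bp
  [30,54): 24 bp
  [54,64): 10 bp
  [64,66): 2 bp
  [66,81): 15 bp
  [81,90): 9 bp
  [90,100): 10 bp
  [100,101): 1 bp
  [101,122): 21 bp
  [122,165): 43 bp
  [165,174): 9 bp
  [174,188): 14 bp
  [188,195): 7 bp
  [195,204): 9 bp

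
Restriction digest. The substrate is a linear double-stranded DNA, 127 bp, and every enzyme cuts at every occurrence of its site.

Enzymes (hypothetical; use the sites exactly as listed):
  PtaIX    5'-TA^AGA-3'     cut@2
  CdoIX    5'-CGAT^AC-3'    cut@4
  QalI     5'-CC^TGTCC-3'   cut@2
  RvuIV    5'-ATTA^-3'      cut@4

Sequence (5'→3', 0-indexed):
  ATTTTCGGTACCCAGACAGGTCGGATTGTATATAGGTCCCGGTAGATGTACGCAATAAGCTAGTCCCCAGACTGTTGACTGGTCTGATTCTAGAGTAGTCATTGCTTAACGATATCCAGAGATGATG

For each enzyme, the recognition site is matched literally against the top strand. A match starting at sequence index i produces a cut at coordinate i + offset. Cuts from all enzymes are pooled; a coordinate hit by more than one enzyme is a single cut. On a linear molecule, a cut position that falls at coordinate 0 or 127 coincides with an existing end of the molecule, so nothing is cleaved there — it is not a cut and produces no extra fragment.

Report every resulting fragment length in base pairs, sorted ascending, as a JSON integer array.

Scan for sites:
  PtaIX (TAAGA, off=2): no sites
  CdoIX (CGATAC, off=4): no sites
  QalI (CCTGTCC, off=2): no sites
  RvuIV (ATTA, off=4): no sites

Pooled cuts: ∅

Fragment lengths:
  no cuts → one linear fragment of 127 bp

[127]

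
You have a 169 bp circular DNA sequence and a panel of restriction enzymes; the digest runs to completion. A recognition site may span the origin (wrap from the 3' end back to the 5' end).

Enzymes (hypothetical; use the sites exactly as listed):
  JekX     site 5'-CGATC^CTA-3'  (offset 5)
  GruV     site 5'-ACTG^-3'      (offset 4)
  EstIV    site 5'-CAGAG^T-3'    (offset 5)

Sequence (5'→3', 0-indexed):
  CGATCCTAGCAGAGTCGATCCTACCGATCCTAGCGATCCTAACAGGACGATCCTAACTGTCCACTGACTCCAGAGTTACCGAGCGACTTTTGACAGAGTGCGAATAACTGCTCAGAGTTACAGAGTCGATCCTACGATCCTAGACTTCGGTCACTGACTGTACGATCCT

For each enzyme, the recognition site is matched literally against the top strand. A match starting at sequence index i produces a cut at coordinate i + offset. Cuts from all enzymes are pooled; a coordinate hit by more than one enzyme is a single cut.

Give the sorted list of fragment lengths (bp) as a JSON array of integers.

Site scan:
  JekX CGATCCTA/5: at [0, 15, 24, 33, 47, 126, 134] ⇒ [5, 20, 29, 38, 52, 131, 139]
  GruV ACTG/4: at [55, 62, 106, 152, 156] ⇒ [59, 66, 110, 156, 160]
  EstIV CAGAGT/5: at [9, 70, 93, 112, 120] ⇒ [14, 75, 98, 117, 125]

Pooled cuts: [5, 14, 20, 29, 38, 52, 59, 66, 75, 98, 110, 117, 125, 131, 139, 156, 160]

Fragments:
  5→14: 9 bp
  14→20: 6 bp
  20→29: 9 bp
  29→38: 9 bp
  38→52: 14 bp
  52→59: 7 bp
  59→66: 7 bp
  66→75: 9 bp
  75→98: 23 bp
  98→110: 12 bp
  110→117: 7 bp
  117→125: 8 bp
  125→131: 6 bp
  131→139: 8 bp
  139→156: 17 bp
  156→160: 4 bp
  160→5 (wrap): 169-160+5 = 14 bp

[4,6,6,7,7,7,8,8,9,9,9,9,12,14,14,17,23]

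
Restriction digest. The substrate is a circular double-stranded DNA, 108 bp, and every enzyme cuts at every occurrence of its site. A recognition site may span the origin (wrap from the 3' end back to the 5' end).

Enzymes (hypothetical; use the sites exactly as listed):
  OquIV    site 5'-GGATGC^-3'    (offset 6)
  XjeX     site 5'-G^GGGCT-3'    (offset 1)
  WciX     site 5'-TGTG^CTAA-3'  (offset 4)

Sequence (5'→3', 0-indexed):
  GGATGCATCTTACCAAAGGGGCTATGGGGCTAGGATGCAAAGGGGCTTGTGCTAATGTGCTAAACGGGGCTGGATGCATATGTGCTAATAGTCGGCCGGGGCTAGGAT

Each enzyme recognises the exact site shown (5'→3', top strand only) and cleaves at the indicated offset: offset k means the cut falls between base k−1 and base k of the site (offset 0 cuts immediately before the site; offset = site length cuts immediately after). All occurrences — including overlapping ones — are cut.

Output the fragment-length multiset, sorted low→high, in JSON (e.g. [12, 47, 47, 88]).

[4,7,7,8,8,9,11,12,12,14,16]

Site scan:
  OquIV GGATGC/6: at [0, 32, 71] ⇒ [6, 38, 77]
  XjeX GGGGCT/1: at [17, 25, 41, 65, 97] ⇒ [18, 26, 42, 66, 98]
  WciX TGTGCTAA/4: at [47, 55, 80] ⇒ [51, 59, 84]

Pooled cuts: [6, 18, 26, 38, 42, 51, 59, 66, 77, 84, 98]

Fragment lengths:
  6→18: 12 bp
  18→26: 8 bp
  26→38: 12 bp
  38→42: 4 bp
  42→51: 9 bp
  51→59: 8 bp
  59→66: 7 bp
  66→77: 11 bp
  77→84: 7 bp
  84→98: 14 bp
  98→6 (wrap): 108-98+6 = 16 bp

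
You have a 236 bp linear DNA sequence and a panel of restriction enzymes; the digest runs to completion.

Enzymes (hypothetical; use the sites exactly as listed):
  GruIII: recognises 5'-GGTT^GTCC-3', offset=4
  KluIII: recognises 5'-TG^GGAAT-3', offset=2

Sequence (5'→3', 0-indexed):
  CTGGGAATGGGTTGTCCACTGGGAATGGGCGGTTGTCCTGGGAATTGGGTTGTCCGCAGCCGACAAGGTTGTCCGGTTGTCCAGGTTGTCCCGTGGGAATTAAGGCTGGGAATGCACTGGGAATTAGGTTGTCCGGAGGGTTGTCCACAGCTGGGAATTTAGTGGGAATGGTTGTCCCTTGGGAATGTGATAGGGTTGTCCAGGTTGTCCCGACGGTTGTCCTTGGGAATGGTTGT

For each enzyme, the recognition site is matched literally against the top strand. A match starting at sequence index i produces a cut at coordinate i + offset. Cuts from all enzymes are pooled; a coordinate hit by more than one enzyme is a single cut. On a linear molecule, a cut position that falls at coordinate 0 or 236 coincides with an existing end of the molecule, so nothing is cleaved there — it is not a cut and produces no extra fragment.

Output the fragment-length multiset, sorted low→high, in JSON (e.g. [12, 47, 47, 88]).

[3,6,7,8,8,8,8,9,9,9,10,11,11,11,11,11,11,12,12,13,13,16,19]

Site scan:
  GruIII (GGTTGTCC, off=4): starts [9, 30, 47, 66, 74, 83, 126, 138, 169, 193, 202, 214] → cuts [13, 34, 51, 70, 78, 87, 130, 142, 173, 197, 206, 218]
  KluIII (TGGGAAT, off=2): starts [1, 19, 38, 93, 106, 117, 151, 162, 179, 223] → cuts [3, 21, 40, 95, 108, 119, 153, 164, 181, 225]

All cut coordinates (distinct, sorted): [3, 13, 21, 34, 40, 51, 70, 78, 87, 95, 108, 119, 130, 142, 153, 164, 173, 181, 197, 206, 218, 225]

Fragments:
  [0,3): 3 bp
  [3,13): 10 bp
  [13,21): 8 bp
  [21,34): 13 bp
  [34,40): 6 bp
  [40,51): 11 bp
  [51,70): 19 bp
  [70,78): 8 bp
  [78,87): 9 bp
  [87,95): 8 bp
  [95,108): 13 bp
  [108,119): 11 bp
  [119,130): 11 bp
  [130,142): 12 bp
  [142,153): 11 bp
  [153,164): 11 bp
  [164,173): 9 bp
  [173,181): 8 bp
  [181,197): 16 bp
  [197,206): 9 bp
  [206,218): 12 bp
  [218,225): 7 bp
  [225,236): 11 bp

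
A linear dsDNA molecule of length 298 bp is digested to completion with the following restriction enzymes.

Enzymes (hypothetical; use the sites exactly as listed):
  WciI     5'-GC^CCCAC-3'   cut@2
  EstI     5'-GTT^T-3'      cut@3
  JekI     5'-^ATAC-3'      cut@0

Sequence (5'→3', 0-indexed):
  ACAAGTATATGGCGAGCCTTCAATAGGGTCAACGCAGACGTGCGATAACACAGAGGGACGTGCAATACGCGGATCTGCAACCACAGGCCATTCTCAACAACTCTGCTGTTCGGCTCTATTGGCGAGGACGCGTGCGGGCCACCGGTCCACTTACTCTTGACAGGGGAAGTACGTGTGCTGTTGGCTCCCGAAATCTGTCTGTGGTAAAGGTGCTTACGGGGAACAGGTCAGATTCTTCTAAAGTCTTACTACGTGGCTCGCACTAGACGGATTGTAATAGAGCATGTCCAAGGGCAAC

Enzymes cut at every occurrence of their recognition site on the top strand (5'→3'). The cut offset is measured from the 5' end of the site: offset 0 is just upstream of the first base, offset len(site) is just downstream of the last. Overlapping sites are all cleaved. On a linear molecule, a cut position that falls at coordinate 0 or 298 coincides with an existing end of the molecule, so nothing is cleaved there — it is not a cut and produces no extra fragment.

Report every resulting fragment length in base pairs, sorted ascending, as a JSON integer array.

[64,234]

Site scan:
  WciI (GCCCCAC, off=2): no sites
  EstI (GTTT, off=3): no sites
  JekI (ATAC, off=0): starts [64] → cuts [64]

All cut coordinates (distinct, sorted): [64]

Fragments:
  [0,64): 64 bp
  [64,298): 234 bp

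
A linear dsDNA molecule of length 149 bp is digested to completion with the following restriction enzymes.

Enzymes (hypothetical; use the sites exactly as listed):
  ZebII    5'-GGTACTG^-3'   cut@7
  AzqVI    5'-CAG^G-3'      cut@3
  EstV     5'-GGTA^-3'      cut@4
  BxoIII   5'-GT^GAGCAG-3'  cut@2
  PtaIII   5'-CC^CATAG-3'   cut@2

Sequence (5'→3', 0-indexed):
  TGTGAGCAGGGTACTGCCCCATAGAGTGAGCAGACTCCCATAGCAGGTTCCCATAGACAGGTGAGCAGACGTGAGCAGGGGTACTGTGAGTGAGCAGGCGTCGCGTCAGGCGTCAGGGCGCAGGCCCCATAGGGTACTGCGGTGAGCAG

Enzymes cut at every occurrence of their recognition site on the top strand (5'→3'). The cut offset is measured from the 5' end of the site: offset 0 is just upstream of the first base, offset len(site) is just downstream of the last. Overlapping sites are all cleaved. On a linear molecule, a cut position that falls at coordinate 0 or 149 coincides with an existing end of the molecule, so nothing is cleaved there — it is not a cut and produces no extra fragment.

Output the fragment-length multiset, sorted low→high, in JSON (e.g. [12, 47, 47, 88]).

[2,3,3,3,3,3,4,4,4,5,5,5,6,6,6,6,7,7,8,8,9,9,10,11,12]

Per-enzyme occurrences:
  ZebII (GGTACTG, off=7): starts [9, 79, 132] → cuts [16, 86, 139]
  AzqVI (CAGG, off=3): starts [6, 43, 57, 75, 94, 106, 113, 120] → cuts [9, 46, 60, 78, 97, 109, 116, 123]
  EstV (GGTA, off=4): starts [9, 79, 132] → cuts [13, 83, 136]
  BxoIII (GTGAGCAG, off=2): starts [1, 25, 60, 70, 89, 141] → cuts [3, 27, 62, 72, 91, 143]
  PtaIII (CCCATAG, off=2): starts [17, 36, 49, 125] → cuts [19, 38, 51, 127]

All cut coordinates (distinct, sorted): [3, 9, 13, 16, 19, 27, 38, 46, 51, 60, 62, 72, 78, 83, 86, 91, 97, 109, 116, 123, 127, 136, 139, 143]

Fragment lengths:
  [0,3): 3 bp
  [3,9): 6 bp
  [9,13): 4 bp
  [13,16): 3 bp
  [16,19): 3 bp
  [19,27): 8 bp
  [27,38): 11 bp
  [38,46): 8 bp
  [46,51): 5 bp
  [51,60): 9 bp
  [60,62): 2 bp
  [62,72): 10 bp
  [72,78): 6 bp
  [78,83): 5 bp
  [83,86): 3 bp
  [86,91): 5 bp
  [91,97): 6 bp
  [97,109): 12 bp
  [109,116): 7 bp
  [116,123): 7 bp
  [123,127): 4 bp
  [127,136): 9 bp
  [136,139): 3 bp
  [139,143): 4 bp
  [143,149): 6 bp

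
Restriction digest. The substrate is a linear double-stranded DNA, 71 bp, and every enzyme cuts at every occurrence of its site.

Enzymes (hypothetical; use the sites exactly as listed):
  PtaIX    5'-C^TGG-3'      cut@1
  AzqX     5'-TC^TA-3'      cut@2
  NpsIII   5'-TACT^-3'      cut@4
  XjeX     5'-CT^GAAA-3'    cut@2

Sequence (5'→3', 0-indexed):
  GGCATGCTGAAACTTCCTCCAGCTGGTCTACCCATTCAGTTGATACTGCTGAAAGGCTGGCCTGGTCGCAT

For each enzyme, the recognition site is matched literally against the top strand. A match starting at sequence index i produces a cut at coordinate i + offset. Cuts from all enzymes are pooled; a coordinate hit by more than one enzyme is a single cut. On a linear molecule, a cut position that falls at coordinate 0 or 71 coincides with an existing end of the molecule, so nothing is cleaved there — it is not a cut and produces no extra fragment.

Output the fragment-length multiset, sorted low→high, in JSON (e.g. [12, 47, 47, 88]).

Site scan:
  PtaIX (CTGG, off=1): starts [22, 56, 61] → cuts [23, 57, 62]
  AzqX (TCTA, off=2): starts [26] → cuts [28]
  NpsIII (TACT, off=4): starts [43] → cuts [47]
  XjeX (CTGAAA, off=2): starts [6, 48] → cuts [8, 50]

All cut coordinates (distinct, sorted): [8, 23, 28, 47, 50, 57, 62]

Fragments:
  [0,8): 8 bp
  [8,23): 15 bp
  [23,28): 5 bp
  [28,47): 19 bp
  [47,50): 3 bp
  [50,57): 7 bp
  [57,62): 5 bp
  [62,71): 9 bp

[3,5,5,7,8,9,15,19]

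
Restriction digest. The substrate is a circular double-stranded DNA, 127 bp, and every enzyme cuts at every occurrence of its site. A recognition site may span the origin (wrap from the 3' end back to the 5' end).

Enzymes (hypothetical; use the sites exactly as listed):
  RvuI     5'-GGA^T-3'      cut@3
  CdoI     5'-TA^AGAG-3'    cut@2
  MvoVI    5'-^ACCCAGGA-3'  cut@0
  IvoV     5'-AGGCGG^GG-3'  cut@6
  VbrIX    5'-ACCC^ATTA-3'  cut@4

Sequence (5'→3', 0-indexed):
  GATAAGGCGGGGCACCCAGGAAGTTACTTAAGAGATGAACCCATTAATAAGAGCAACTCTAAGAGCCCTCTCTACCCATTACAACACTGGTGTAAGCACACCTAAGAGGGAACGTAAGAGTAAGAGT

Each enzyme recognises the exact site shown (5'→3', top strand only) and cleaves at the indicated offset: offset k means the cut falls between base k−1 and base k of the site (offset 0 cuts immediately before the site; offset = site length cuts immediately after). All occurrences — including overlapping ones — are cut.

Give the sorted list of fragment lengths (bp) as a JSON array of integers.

Per-enzyme occurrences:
  RvuI (GGAT, off=3): no sites
  CdoI (TAAGAG, off=2): starts [28, 47, 59, 102, 114, 120] → cuts [30, 49, 61, 104, 116, 122]
  MvoVI (ACCCAGGA, off=0): starts [13] → cuts [13]
  IvoV (AGGCGGGG, off=6): starts [4] → cuts [10]
  VbrIX (ACCCATTA, off=4): starts [38, 73] → cuts [42, 77]

All cut coordinates (distinct, sorted): [10, 13, 30, 42, 49, 61, 77, 104, 116, 122]

Fragments:
  10→13: 3 bp
  13→30: 17 bp
  30→42: 12 bp
  42→49: 7 bp
  49→61: 12 bp
  61→77: 16 bp
  77→104: 27 bp
  104→116: 12 bp
  116→122: 6 bp
  122→10 (wrap): 127-122+10 = 15 bp

[3,6,7,12,12,12,15,16,17,27]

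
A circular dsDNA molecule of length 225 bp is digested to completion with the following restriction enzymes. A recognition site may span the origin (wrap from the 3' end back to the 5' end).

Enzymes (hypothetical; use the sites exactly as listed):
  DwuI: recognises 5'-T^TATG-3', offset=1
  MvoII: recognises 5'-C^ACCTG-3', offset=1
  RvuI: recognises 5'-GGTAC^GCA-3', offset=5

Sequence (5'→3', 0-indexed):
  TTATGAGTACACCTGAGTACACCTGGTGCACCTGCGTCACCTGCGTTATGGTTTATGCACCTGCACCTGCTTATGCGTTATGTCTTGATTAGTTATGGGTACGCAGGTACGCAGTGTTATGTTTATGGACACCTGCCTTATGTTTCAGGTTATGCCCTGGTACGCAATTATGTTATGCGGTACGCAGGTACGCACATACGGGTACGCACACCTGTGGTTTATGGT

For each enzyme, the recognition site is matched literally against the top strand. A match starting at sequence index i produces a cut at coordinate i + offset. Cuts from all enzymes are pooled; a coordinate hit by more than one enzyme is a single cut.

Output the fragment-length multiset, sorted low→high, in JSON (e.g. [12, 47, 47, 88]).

[4,5,5,5,6,6,7,7,7,7,7,7,8,8,8,8,9,9,9,9,10,10,10,12,13,14,15]

Per-enzyme occurrences:
  DwuI TTATG/1: at [0, 45, 52, 70, 77, 92, 116, 122, 137, 149, 167, 172, 218] ⇒ [1, 46, 53, 71, 78, 93, 117, 123, 138, 150, 168, 173, 219]
  MvoII CACCTG/1: at [9, 19, 28, 37, 57, 63, 129, 208] ⇒ [10, 20, 29, 38, 58, 64, 130, 209]
  RvuI GGTACGCA/5: at [97, 105, 158, 178, 186, 200] ⇒ [102, 110, 163, 183, 191, 205]

All cut coordinates (distinct, sorted): [1, 10, 20, 29, 38, 46, 53, 58, 64, 71, 78, 93, 102, 110, 117, 123, 130, 138, 150, 163, 168, 173, 183, 191, 205, 209, 219]

Fragment lengths:
  1→10: 9 bp
  10→20: 10 bp
  20→29: 9 bp
  29→38: 9 bp
  38→46: 8 bp
  46→53: 7 bp
  53→58: 5 bp
  58→64: 6 bp
  64→71: 7 bp
  71→78: 7 bp
  78→93: 15 bp
  93→102: 9 bp
  102→110: 8 bp
  110→117: 7 bp
  117→123: 6 bp
  123→130: 7 bp
  130→138: 8 bp
  138→150: 12 bp
  150→163: 13 bp
  163→168: 5 bp
  168→173: 5 bp
  173→183: 10 bp
  183→191: 8 bp
  191→205: 14 bp
  205→209: 4 bp
  209→219: 10 bp
  219→1 (wrap): 225-219+1 = 7 bp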